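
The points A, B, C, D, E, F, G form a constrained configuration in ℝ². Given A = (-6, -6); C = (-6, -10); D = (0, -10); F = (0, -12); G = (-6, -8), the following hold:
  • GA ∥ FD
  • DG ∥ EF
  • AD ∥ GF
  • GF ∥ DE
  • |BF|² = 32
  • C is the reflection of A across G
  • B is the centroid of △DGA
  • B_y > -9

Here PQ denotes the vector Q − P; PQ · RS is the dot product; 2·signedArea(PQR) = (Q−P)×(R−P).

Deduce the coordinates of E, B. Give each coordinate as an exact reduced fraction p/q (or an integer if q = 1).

B = (-4, -8)
E = (6, -14)

1. E_x = 6  [DG ∥ EF ∩ GF ∥ DE]
2. E_y = -14  [DG ∥ EF ∩ GF ∥ DE]
   → E = (6, -14)
3. B_x = -4  [B is the centroid of △DGA]
4. B_y = -8  [B is the centroid of △DGA]
   → B = (-4, -8)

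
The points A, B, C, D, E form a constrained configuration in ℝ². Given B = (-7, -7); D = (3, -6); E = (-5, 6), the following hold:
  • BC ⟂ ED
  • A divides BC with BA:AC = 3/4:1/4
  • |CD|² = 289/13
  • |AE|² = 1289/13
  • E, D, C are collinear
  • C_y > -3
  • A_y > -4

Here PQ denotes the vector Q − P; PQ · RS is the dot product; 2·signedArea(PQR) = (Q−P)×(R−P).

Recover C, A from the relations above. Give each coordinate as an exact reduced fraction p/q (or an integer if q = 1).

1. C_x = 5/13  [E, D, C are collinear ∩ BC ⟂ ED]
2. C_y = -27/13  [E, D, C are collinear ∩ BC ⟂ ED]
   → C = (5/13, -27/13)
3. A_x = -19/13  [A divides BC with BA:AC = 3/4:1/4]
4. A_y = -43/13  [A divides BC with BA:AC = 3/4:1/4]
   → A = (-19/13, -43/13)

A = (-19/13, -43/13)
C = (5/13, -27/13)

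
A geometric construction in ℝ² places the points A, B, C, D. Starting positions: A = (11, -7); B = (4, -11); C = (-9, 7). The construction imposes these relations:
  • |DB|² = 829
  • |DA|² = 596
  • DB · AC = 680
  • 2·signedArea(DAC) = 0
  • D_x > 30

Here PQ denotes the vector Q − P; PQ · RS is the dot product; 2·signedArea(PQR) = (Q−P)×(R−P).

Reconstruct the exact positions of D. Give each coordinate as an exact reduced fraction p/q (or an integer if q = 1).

D = (31, -21)

1. D_x = 31  [2·signedArea(DAC) = 0 ∩ DB · AC = 680]
2. D_y = -21  [2·signedArea(DAC) = 0 ∩ DB · AC = 680]
   → D = (31, -21)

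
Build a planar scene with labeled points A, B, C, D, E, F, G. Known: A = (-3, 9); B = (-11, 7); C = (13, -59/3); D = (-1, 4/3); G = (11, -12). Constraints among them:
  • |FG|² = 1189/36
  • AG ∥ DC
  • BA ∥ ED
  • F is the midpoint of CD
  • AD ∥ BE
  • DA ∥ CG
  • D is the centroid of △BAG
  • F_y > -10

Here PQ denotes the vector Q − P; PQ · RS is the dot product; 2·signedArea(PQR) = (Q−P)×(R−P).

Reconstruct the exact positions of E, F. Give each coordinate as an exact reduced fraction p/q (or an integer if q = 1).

E = (-9, -2/3)
F = (6, -55/6)

1. E_x = -9  [BA ∥ ED ∩ AD ∥ BE]
2. E_y = -2/3  [BA ∥ ED ∩ AD ∥ BE]
   → E = (-9, -2/3)
3. F_x = 6  [F is the midpoint of CD]
4. F_y = -55/6  [F is the midpoint of CD]
   → F = (6, -55/6)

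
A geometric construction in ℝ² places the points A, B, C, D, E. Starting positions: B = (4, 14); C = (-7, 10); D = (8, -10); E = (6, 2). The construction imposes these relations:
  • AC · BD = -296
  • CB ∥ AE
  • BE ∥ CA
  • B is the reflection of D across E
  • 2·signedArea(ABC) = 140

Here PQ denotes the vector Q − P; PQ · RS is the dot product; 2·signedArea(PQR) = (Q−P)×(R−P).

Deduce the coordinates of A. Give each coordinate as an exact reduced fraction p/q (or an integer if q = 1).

1. A_x = -5  [CB ∥ AE ∩ BE ∥ CA]
2. A_y = -2  [CB ∥ AE ∩ BE ∥ CA]
   → A = (-5, -2)

A = (-5, -2)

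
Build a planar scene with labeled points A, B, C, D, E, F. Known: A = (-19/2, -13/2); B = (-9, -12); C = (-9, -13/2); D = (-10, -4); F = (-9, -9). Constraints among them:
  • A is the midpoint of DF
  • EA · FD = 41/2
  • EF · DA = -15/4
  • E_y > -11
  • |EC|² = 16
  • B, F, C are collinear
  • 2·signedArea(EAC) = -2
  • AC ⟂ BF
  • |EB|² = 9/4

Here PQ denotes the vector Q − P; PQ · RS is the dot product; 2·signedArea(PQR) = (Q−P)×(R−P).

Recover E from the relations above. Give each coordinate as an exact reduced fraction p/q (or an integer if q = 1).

1. E_x = -9  [EF · DA = -15/4 ∩ 2·signedArea(EAC) = -2]
2. E_y = -21/2  [EF · DA = -15/4 ∩ 2·signedArea(EAC) = -2]
   → E = (-9, -21/2)

E = (-9, -21/2)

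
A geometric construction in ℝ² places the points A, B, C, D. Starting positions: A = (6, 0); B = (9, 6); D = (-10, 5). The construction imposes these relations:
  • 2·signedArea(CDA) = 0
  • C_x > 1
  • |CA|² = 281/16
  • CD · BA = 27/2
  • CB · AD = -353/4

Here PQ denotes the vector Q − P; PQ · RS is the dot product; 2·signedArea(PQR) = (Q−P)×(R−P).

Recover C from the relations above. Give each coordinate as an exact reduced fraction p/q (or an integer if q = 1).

1. C_x = 2  [2·signedArea(CDA) = 0 ∩ CD · BA = 27/2]
2. C_y = 5/4  [2·signedArea(CDA) = 0 ∩ CD · BA = 27/2]
   → C = (2, 5/4)

C = (2, 5/4)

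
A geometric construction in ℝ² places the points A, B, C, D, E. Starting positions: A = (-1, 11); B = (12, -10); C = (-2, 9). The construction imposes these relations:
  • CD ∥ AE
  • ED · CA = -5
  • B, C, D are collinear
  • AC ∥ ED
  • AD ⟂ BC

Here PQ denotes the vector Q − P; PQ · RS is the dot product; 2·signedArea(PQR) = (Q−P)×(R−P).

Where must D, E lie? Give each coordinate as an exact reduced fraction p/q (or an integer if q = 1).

1. D_x = -1450/557  [B, C, D are collinear ∩ AD ⟂ BC]
2. D_y = 5469/557  [B, C, D are collinear ∩ AD ⟂ BC]
   → D = (-1450/557, 5469/557)
3. E_x = -893/557  [AC ∥ ED ∩ CD ∥ AE]
4. E_y = 6583/557  [AC ∥ ED ∩ CD ∥ AE]
   → E = (-893/557, 6583/557)

D = (-1450/557, 5469/557)
E = (-893/557, 6583/557)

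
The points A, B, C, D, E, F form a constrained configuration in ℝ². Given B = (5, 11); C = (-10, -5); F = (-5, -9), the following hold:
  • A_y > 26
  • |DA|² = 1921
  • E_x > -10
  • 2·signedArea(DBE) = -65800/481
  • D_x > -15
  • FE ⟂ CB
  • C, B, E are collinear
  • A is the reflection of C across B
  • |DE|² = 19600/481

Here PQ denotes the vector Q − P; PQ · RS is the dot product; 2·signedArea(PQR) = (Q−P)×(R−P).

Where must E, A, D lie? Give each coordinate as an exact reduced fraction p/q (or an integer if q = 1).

A = (20, 27)
D = (-6885/481, -129/481)
E = (-4645/481, -2229/481)

1. E_x = -4645/481  [C, B, E are collinear ∩ FE ⟂ CB]
2. E_y = -2229/481  [C, B, E are collinear ∩ FE ⟂ CB]
   → E = (-4645/481, -2229/481)
3. A_x = 20  [A is the reflection of C across B]
4. A_y = 27  [A is the reflection of C across B]
   → A = (20, 27)
5. D_x = -6885/481  [line 7520/481·x + -7050/481·y + 105750/481 = 0 ∩ |DE|² = 19600/481]
6. D_y = -129/481  [line 7520/481·x + -7050/481·y + 105750/481 = 0 ∩ |DE|² = 19600/481]
   → D = (-6885/481, -129/481)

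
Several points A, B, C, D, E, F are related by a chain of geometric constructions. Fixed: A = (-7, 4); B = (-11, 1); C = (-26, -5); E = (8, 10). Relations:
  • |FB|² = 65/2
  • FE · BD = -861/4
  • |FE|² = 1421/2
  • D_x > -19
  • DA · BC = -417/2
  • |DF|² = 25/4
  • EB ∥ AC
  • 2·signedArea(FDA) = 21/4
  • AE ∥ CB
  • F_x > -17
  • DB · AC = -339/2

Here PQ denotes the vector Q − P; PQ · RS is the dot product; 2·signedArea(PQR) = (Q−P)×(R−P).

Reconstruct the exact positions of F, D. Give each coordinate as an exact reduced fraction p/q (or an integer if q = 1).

1. D_x = -37/2  [DA · BC = -417/2 ∩ DB · AC = -339/2]
2. D_y = -2  [DA · BC = -417/2 ∩ DB · AC = -339/2]
   → D = (-37/2, -2)
3. F_x = -33/2  [2·signedArea(FDA) = 21/4 ∩ FE · BD = -861/4]
4. F_y = -1/2  [2·signedArea(FDA) = 21/4 ∩ FE · BD = -861/4]
   → F = (-33/2, -1/2)

D = (-37/2, -2)
F = (-33/2, -1/2)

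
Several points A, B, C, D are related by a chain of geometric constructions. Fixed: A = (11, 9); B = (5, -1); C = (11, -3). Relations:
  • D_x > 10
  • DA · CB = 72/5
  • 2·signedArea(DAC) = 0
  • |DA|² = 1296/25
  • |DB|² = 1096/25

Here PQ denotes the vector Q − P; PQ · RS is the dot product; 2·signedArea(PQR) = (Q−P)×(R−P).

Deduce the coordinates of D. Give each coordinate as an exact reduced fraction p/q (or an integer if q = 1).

D = (11, 9/5)

1. D_x = 11  [2·signedArea(DAC) = 0 ∩ DA · CB = 72/5]
2. D_y = 9/5  [2·signedArea(DAC) = 0 ∩ DA · CB = 72/5]
   → D = (11, 9/5)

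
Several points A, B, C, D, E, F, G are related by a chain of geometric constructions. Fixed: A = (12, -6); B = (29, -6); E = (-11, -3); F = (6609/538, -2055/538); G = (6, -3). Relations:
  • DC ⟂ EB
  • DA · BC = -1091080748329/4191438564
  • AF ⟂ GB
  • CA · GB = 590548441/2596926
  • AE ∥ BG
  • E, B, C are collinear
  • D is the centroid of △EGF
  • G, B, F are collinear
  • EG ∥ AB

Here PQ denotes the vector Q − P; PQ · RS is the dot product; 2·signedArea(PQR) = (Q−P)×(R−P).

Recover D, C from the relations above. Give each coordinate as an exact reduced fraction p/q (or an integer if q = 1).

C = (3081767/1298463, -3465169/865642)
D = (3919/1614, -1761/538)

1. D_x = 3919/1614  [D is the centroid of △EGF]
2. D_y = -1761/538  [D is the centroid of △EGF]
   → D = (3919/1614, -1761/538)
3. C_x = 3081767/1298463  [E, B, C are collinear ∩ DC ⟂ EB]
4. C_y = -3465169/865642  [E, B, C are collinear ∩ DC ⟂ EB]
   → C = (3081767/1298463, -3465169/865642)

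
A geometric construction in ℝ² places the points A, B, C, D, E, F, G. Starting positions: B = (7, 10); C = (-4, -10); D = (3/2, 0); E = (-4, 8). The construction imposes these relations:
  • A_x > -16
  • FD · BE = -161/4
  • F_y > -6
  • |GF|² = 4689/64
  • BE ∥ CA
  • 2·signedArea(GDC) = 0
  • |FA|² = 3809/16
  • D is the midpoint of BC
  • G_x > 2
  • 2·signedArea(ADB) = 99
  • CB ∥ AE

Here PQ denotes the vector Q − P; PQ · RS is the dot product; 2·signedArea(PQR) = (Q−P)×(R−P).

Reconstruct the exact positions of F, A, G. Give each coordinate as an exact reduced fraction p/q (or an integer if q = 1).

1. A_x = -15  [CB ∥ AE ∩ BE ∥ CA]
2. A_y = -12  [CB ∥ AE ∩ BE ∥ CA]
   → A = (-15, -12)
3. F_x = -5/4  [line 11·x + 2·y + 95/4 = 0 ∩ |FA|² = 3809/16]
4. F_y = -5  [line 11·x + 2·y + 95/4 = 0 ∩ |FA|² = 3809/16]
   → F = (-5/4, -5)
5. G_x = 23/8  [line 10·x + -11/2·y + -15 = 0 ∩ |GF|² = 4689/64]
6. G_y = 5/2  [line 10·x + -11/2·y + -15 = 0 ∩ |GF|² = 4689/64]
   → G = (23/8, 5/2)

A = (-15, -12)
F = (-5/4, -5)
G = (23/8, 5/2)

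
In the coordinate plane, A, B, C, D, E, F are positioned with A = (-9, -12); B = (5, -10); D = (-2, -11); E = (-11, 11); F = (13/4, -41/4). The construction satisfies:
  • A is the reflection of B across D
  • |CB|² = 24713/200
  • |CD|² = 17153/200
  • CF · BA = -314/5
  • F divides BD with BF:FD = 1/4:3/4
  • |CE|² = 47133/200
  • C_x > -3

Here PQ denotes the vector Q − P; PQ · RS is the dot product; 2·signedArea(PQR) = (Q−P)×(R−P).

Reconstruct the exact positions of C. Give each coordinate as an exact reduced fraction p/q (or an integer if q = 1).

C = (-49/20, -7/4)

1. C_x = -49/20  [line 14·x + 2·y + 189/5 = 0 ∩ |CE|² = 47133/200]
2. C_y = -7/4  [line 14·x + 2·y + 189/5 = 0 ∩ |CE|² = 47133/200]
   → C = (-49/20, -7/4)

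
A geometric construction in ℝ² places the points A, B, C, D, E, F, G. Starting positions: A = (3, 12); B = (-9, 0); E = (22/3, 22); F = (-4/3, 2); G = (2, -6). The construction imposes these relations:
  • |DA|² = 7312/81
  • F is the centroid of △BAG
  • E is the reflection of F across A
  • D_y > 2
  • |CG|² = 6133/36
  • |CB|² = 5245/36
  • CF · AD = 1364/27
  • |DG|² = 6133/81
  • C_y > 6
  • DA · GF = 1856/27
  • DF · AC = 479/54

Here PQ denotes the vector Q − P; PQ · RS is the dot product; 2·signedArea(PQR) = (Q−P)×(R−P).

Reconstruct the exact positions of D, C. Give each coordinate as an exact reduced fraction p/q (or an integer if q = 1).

C = (5/6, 7)
D = (11/9, 8/3)

1. D_x = 11/9  [line 10/3·x + -8·y + 466/27 = 0 ∩ |DG|² = 6133/81]
2. D_y = 8/3  [line 10/3·x + -8·y + 466/27 = 0 ∩ |DG|² = 6133/81]
   → D = (11/9, 8/3)
3. C_x = 5/6  [CF · AD = 1364/27 ∩ DF · AC = 479/54]
4. C_y = 7  [CF · AD = 1364/27 ∩ DF · AC = 479/54]
   → C = (5/6, 7)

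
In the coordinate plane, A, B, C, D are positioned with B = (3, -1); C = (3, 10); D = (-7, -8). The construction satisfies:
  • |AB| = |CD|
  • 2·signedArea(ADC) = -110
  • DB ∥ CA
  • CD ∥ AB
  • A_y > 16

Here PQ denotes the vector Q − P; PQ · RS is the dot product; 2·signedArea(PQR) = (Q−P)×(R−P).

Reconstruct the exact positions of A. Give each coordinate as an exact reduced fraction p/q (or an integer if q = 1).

A = (13, 17)

1. A_x = 13  [CD ∥ AB ∩ DB ∥ CA]
2. A_y = 17  [CD ∥ AB ∩ DB ∥ CA]
   → A = (13, 17)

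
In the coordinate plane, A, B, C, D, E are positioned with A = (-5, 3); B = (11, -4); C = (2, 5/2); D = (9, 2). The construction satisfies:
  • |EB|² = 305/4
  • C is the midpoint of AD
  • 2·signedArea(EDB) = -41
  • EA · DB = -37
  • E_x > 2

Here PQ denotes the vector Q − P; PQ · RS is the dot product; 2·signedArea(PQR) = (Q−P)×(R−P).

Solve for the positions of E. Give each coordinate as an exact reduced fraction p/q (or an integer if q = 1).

E = (3, -1/2)

1. E_x = 3  [2·signedArea(EDB) = -41 ∩ EA · DB = -37]
2. E_y = -1/2  [2·signedArea(EDB) = -41 ∩ EA · DB = -37]
   → E = (3, -1/2)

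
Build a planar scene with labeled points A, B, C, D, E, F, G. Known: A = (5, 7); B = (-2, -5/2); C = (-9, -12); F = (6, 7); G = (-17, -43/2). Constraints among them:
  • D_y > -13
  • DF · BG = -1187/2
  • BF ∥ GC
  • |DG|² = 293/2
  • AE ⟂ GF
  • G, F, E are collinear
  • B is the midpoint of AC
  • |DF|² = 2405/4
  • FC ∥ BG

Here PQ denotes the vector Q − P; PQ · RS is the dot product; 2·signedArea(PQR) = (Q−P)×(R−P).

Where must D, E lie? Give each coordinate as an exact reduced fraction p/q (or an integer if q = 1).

D = (-19/2, -12)
E = (30074/5365, 34933/5365)

1. D_x = -19/2  [line 15·x + 19·y + 741/2 = 0 ∩ |DG|² = 293/2]
2. D_y = -12  [line 15·x + 19·y + 741/2 = 0 ∩ |DG|² = 293/2]
   → D = (-19/2, -12)
3. E_x = 30074/5365  [G, F, E are collinear ∩ AE ⟂ GF]
4. E_y = 34933/5365  [G, F, E are collinear ∩ AE ⟂ GF]
   → E = (30074/5365, 34933/5365)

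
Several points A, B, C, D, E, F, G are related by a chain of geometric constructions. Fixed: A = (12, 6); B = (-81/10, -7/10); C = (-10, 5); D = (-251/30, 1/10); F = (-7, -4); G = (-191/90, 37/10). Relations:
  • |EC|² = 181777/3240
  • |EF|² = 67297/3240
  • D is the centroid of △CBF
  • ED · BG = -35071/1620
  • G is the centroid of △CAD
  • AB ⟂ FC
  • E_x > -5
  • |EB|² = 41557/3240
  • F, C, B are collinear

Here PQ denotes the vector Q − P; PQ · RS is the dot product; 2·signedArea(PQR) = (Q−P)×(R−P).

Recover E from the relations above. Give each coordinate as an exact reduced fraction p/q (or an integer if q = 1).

1. E_x = -821/180  [line -269/45·x + -22/5·y + -45239/1620 = 0 ∩ |EB|² = 41557/3240]
2. E_y = -3/20  [line -269/45·x + -22/5·y + -45239/1620 = 0 ∩ |EB|² = 41557/3240]
   → E = (-821/180, -3/20)

E = (-821/180, -3/20)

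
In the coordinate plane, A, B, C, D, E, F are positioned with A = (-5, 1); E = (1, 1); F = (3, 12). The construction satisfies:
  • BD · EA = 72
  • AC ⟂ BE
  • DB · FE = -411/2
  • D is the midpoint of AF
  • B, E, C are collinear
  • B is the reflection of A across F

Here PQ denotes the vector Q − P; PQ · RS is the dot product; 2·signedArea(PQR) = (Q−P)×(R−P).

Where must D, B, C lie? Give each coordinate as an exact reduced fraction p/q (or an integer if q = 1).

1. D_x = -1  [D is the midpoint of AF]
2. D_y = 13/2  [D is the midpoint of AF]
   → D = (-1, 13/2)
3. B_x = 11  [B is the reflection of A across F]
4. B_y = 23  [B is the reflection of A across F]
   → B = (11, 23)
5. C_x = -2/73  [B, E, C are collinear ∩ AC ⟂ BE]
6. C_y = -92/73  [B, E, C are collinear ∩ AC ⟂ BE]
   → C = (-2/73, -92/73)

B = (11, 23)
C = (-2/73, -92/73)
D = (-1, 13/2)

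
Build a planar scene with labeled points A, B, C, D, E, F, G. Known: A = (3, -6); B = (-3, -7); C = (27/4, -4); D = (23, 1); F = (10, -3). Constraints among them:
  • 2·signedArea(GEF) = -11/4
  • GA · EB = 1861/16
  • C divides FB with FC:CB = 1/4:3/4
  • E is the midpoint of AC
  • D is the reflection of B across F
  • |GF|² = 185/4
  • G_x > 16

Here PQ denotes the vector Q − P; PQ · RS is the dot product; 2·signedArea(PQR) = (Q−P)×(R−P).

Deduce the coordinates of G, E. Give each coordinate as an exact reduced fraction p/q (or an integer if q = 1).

1. E_x = 39/8  [E is the midpoint of AC]
2. E_y = -5  [E is the midpoint of AC]
   → E = (39/8, -5)
3. G_x = 33/2  [GA · EB = 1861/16 ∩ 2·signedArea(GEF) = -11/4]
4. G_y = -1  [GA · EB = 1861/16 ∩ 2·signedArea(GEF) = -11/4]
   → G = (33/2, -1)

E = (39/8, -5)
G = (33/2, -1)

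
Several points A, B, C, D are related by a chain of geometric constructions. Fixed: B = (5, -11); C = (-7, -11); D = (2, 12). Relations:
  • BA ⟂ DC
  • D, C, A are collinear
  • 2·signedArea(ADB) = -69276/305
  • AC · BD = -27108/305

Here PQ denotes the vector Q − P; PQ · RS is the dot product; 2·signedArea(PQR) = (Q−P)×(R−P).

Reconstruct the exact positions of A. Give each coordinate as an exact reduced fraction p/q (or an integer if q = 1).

A = (-1649/305, -2113/305)

1. A_x = -1649/305  [D, C, A are collinear ∩ BA ⟂ DC]
2. A_y = -2113/305  [D, C, A are collinear ∩ BA ⟂ DC]
   → A = (-1649/305, -2113/305)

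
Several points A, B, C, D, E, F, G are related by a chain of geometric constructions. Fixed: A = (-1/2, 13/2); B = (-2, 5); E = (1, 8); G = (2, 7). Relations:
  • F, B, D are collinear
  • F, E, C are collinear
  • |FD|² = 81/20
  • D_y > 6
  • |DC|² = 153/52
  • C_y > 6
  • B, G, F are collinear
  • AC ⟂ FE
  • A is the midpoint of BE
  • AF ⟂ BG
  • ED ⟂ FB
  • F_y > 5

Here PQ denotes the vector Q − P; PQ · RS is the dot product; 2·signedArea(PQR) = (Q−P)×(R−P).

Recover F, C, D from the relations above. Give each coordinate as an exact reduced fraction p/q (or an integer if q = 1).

1. F_x = -1/5  [B, G, F are collinear ∩ AF ⟂ BG]
2. F_y = 59/10  [B, G, F are collinear ∩ AF ⟂ BG]
   → F = (-1/5, 59/10)
3. C_x = -1/65  [F, E, C are collinear ∩ AC ⟂ FE]
4. C_y = 809/130  [F, E, C are collinear ∩ AC ⟂ FE]
   → C = (-1/65, 809/130)
5. D_x = 8/5  [F, B, D are collinear ∩ ED ⟂ FB]
6. D_y = 34/5  [F, B, D are collinear ∩ ED ⟂ FB]
   → D = (8/5, 34/5)

C = (-1/65, 809/130)
D = (8/5, 34/5)
F = (-1/5, 59/10)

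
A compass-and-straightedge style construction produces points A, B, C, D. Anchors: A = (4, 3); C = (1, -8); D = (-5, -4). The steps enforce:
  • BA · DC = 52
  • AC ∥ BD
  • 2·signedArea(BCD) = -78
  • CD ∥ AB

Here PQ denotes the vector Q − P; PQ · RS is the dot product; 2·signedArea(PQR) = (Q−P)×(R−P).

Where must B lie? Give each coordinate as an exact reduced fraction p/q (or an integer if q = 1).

B = (-2, 7)

1. B_x = -2  [AC ∥ BD ∩ CD ∥ AB]
2. B_y = 7  [AC ∥ BD ∩ CD ∥ AB]
   → B = (-2, 7)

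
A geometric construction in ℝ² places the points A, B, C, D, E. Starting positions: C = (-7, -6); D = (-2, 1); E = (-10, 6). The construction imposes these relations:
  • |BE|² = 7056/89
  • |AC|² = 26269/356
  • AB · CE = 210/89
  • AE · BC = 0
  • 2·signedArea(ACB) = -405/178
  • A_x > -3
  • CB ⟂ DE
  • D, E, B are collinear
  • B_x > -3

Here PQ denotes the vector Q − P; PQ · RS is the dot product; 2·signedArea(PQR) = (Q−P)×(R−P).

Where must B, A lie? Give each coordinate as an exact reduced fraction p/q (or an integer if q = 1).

1. B_x = -218/89  [D, E, B are collinear ∩ CB ⟂ DE]
2. B_y = 114/89  [D, E, B are collinear ∩ CB ⟂ DE]
   → B = (-218/89, 114/89)
3. A_x = -198/89  [AE · BC = 0 ∩ 2·signedArea(ACB) = -405/178]
4. A_y = 203/178  [AE · BC = 0 ∩ 2·signedArea(ACB) = -405/178]
   → A = (-198/89, 203/178)

A = (-198/89, 203/178)
B = (-218/89, 114/89)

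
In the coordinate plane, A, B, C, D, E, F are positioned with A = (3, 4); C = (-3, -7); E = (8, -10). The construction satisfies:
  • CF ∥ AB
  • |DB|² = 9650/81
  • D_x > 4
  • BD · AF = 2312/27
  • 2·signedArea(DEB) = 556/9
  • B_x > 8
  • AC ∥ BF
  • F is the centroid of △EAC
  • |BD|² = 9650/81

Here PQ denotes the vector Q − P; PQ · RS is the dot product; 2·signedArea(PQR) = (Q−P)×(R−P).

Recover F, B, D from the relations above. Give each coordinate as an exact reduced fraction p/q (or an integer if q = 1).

B = (26/3, 20/3)
D = (41/9, -31/9)
F = (8/3, -13/3)

1. F_x = 8/3  [F is the centroid of △EAC]
2. F_y = -13/3  [F is the centroid of △EAC]
   → F = (8/3, -13/3)
3. B_x = 26/3  [AC ∥ BF ∩ CF ∥ AB]
4. B_y = 20/3  [AC ∥ BF ∩ CF ∥ AB]
   → B = (26/3, 20/3)
5. D_x = 41/9  [2·signedArea(DEB) = 556/9 ∩ BD · AF = 2312/27]
6. D_y = -31/9  [2·signedArea(DEB) = 556/9 ∩ BD · AF = 2312/27]
   → D = (41/9, -31/9)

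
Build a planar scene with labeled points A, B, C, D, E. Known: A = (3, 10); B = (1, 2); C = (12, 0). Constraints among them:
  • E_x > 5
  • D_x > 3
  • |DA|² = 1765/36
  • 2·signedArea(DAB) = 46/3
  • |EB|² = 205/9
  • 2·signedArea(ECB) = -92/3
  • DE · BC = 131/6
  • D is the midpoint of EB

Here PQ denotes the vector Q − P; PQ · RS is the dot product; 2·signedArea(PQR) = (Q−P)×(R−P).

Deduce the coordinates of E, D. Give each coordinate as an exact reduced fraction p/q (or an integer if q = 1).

D = (19/6, 3)
E = (16/3, 4)

1. E_x = 16/3  [line -2·x + -11·y + 164/3 = 0 ∩ |EB|² = 205/9]
2. E_y = 4  [line -2·x + -11·y + 164/3 = 0 ∩ |EB|² = 205/9]
   → E = (16/3, 4)
3. D_x = 19/6  [D is the midpoint of EB]
4. D_y = 3  [D is the midpoint of EB]
   → D = (19/6, 3)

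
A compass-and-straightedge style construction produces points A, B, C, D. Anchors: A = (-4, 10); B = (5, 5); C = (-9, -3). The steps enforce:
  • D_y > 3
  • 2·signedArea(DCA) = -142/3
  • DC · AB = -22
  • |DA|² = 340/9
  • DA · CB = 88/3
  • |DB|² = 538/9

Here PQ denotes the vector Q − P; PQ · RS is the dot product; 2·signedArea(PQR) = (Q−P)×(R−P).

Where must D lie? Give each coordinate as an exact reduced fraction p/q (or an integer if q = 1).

D = (-8/3, 4)

1. D_x = -8/3  [DC · AB = -22 ∩ DA · CB = 88/3]
2. D_y = 4  [DC · AB = -22 ∩ DA · CB = 88/3]
   → D = (-8/3, 4)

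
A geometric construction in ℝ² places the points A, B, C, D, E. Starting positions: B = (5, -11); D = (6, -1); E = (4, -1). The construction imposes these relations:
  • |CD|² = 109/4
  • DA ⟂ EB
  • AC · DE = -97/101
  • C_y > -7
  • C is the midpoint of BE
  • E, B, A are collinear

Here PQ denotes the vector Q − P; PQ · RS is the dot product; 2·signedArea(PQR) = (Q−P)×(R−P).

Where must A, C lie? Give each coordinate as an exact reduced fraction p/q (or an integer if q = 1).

A = (406/101, -121/101)
C = (9/2, -6)

1. A_x = 406/101  [E, B, A are collinear ∩ DA ⟂ EB]
2. A_y = -121/101  [E, B, A are collinear ∩ DA ⟂ EB]
   → A = (406/101, -121/101)
3. C_x = 9/2  [C is the midpoint of BE]
4. C_y = -6  [C is the midpoint of BE]
   → C = (9/2, -6)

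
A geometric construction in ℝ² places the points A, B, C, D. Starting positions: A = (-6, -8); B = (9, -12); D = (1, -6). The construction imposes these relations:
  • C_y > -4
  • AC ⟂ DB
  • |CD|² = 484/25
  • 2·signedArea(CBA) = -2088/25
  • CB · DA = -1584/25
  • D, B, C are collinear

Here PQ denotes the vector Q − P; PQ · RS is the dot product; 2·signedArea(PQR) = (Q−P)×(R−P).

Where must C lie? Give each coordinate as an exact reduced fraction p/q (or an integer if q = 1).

1. C_x = -63/25  [D, B, C are collinear ∩ AC ⟂ DB]
2. C_y = -84/25  [D, B, C are collinear ∩ AC ⟂ DB]
   → C = (-63/25, -84/25)

C = (-63/25, -84/25)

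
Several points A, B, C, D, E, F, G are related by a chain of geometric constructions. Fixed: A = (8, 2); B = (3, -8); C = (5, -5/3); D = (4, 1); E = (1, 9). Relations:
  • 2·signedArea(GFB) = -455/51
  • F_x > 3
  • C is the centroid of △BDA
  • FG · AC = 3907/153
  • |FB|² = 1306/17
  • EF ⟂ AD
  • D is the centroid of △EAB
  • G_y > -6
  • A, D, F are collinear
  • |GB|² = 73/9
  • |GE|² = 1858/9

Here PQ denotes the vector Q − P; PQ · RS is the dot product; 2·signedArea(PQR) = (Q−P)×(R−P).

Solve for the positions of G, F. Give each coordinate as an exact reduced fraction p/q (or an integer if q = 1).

1. F_x = 52/17  [A, D, F are collinear ∩ EF ⟂ AD]
2. F_y = 13/17  [A, D, F are collinear ∩ EF ⟂ AD]
   → F = (52/17, 13/17)
3. G_x = 2  [2·signedArea(GFB) = -455/51 ∩ FG · AC = 3907/153]
4. G_y = -16/3  [2·signedArea(GFB) = -455/51 ∩ FG · AC = 3907/153]
   → G = (2, -16/3)

F = (52/17, 13/17)
G = (2, -16/3)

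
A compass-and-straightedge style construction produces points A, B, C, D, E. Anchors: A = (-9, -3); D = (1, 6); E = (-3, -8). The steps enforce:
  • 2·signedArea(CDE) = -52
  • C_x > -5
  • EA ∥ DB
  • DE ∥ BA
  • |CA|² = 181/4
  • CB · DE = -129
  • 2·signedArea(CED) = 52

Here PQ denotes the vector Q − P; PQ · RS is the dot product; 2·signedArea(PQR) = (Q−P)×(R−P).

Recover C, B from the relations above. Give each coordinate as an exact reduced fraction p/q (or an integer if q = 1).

1. C_x = -4  [line 14·x + -4·y + 62 = 0 ∩ |CA|² = 181/4]
2. C_y = 3/2  [line 14·x + -4·y + 62 = 0 ∩ |CA|² = 181/4]
   → C = (-4, 3/2)
3. B_x = -5  [DE ∥ BA ∩ EA ∥ DB]
4. B_y = 11  [DE ∥ BA ∩ EA ∥ DB]
   → B = (-5, 11)

B = (-5, 11)
C = (-4, 3/2)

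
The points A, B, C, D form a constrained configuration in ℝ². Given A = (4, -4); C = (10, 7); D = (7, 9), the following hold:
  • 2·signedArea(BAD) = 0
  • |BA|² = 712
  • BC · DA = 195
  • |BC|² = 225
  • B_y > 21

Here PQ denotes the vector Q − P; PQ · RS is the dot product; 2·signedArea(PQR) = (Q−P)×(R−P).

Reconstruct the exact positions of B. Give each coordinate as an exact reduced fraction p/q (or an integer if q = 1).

B = (10, 22)

1. B_x = 10  [2·signedArea(BAD) = 0 ∩ BC · DA = 195]
2. B_y = 22  [2·signedArea(BAD) = 0 ∩ BC · DA = 195]
   → B = (10, 22)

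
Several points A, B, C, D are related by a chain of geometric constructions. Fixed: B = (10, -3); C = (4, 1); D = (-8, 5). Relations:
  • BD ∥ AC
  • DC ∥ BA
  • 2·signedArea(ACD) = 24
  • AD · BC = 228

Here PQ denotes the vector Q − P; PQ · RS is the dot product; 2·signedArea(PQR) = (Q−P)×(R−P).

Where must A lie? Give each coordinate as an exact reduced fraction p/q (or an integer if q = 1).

A = (22, -7)

1. A_x = 22  [BD ∥ AC ∩ DC ∥ BA]
2. A_y = -7  [BD ∥ AC ∩ DC ∥ BA]
   → A = (22, -7)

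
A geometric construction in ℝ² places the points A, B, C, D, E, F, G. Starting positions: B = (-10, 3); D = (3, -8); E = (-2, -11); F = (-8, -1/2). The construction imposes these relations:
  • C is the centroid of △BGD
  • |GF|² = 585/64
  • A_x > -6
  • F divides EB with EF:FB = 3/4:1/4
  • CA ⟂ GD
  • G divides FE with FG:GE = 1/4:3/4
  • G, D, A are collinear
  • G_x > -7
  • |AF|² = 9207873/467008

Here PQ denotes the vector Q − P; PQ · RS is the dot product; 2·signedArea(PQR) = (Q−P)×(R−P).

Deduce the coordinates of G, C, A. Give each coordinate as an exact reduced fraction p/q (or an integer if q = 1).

A = (-74227/14594, -224779/58376)
C = (-9/2, -65/24)
G = (-13/2, -25/8)

1. G_x = -13/2  [G divides FE with FG:GE = 1/4:3/4]
2. G_y = -25/8  [G divides FE with FG:GE = 1/4:3/4]
   → G = (-13/2, -25/8)
3. C_x = -9/2  [C is the centroid of △BGD]
4. C_y = -65/24  [C is the centroid of △BGD]
   → C = (-9/2, -65/24)
5. A_x = -74227/14594  [G, D, A are collinear ∩ CA ⟂ GD]
6. A_y = -224779/58376  [G, D, A are collinear ∩ CA ⟂ GD]
   → A = (-74227/14594, -224779/58376)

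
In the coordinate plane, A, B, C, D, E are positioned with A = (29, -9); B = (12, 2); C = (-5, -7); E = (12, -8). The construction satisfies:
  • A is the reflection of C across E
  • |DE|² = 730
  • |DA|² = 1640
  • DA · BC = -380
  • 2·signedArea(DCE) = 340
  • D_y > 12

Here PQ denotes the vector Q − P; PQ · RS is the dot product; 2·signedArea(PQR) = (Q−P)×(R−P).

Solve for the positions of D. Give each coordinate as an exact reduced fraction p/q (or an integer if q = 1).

D = (-5, 13)

1. D_x = -5  [DA · BC = -380 ∩ 2·signedArea(DCE) = 340]
2. D_y = 13  [DA · BC = -380 ∩ 2·signedArea(DCE) = 340]
   → D = (-5, 13)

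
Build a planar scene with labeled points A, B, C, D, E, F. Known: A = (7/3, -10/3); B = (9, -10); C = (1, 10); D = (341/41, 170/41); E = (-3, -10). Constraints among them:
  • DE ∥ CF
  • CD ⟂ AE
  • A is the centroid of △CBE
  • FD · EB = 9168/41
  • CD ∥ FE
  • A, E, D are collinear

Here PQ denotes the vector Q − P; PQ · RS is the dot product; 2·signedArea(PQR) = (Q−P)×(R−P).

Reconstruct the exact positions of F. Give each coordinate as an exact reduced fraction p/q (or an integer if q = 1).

1. F_x = -423/41  [CD ∥ FE ∩ DE ∥ CF]
2. F_y = -170/41  [CD ∥ FE ∩ DE ∥ CF]
   → F = (-423/41, -170/41)

F = (-423/41, -170/41)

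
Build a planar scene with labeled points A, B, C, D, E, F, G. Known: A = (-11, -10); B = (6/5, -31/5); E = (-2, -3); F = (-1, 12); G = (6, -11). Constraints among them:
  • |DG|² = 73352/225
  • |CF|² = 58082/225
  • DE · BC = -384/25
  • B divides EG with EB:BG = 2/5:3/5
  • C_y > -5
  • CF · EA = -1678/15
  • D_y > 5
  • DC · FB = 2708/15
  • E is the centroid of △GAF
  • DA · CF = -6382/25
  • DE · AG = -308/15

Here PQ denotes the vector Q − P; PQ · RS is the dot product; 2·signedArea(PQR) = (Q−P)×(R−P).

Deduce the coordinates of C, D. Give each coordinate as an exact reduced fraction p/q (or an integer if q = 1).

C = (-14/15, -61/15)
D = (-4/15, 89/15)

1. D_x = -4/15  [line -17·x + 1·y + -157/15 = 0 ∩ |DG|² = 73352/225]
2. D_y = 89/15  [line -17·x + 1·y + -157/15 = 0 ∩ |DG|² = 73352/225]
   → D = (-4/15, 89/15)
3. C_x = -14/15  [CF · EA = -1678/15 ∩ DA · CF = -6382/25]
4. C_y = -61/15  [CF · EA = -1678/15 ∩ DA · CF = -6382/25]
   → C = (-14/15, -61/15)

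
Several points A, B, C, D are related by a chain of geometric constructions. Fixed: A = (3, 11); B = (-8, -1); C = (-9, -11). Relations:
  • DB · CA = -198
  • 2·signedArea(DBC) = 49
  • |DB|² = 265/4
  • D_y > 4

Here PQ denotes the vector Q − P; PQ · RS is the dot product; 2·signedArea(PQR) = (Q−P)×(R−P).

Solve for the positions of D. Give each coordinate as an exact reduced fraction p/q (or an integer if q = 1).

D = (-5/2, 5)

1. D_x = -5/2  [DB · CA = -198 ∩ 2·signedArea(DBC) = 49]
2. D_y = 5  [DB · CA = -198 ∩ 2·signedArea(DBC) = 49]
   → D = (-5/2, 5)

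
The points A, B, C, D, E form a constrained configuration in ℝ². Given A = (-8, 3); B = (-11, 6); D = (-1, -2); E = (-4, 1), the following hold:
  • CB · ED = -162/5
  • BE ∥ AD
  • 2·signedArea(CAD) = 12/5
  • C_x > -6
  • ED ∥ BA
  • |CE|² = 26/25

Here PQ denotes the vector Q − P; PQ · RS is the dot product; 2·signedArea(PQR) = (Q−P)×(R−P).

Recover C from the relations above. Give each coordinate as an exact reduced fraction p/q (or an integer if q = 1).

1. C_x = -5  [2·signedArea(CAD) = 12/5 ∩ CB · ED = -162/5]
2. C_y = 6/5  [2·signedArea(CAD) = 12/5 ∩ CB · ED = -162/5]
   → C = (-5, 6/5)

C = (-5, 6/5)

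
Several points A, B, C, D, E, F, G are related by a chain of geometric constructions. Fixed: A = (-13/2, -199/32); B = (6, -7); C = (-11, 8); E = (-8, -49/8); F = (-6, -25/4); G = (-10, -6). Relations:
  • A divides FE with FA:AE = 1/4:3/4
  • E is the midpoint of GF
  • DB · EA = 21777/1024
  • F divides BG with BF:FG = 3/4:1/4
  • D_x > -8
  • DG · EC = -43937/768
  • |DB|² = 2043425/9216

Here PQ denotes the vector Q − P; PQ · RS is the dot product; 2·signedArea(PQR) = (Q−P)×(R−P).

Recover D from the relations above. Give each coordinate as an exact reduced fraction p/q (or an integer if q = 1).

D = (-47/6, -143/96)

1. D_x = -47/6  [DB · EA = 21777/1024 ∩ DG · EC = -43937/768]
2. D_y = -143/96  [DB · EA = 21777/1024 ∩ DG · EC = -43937/768]
   → D = (-47/6, -143/96)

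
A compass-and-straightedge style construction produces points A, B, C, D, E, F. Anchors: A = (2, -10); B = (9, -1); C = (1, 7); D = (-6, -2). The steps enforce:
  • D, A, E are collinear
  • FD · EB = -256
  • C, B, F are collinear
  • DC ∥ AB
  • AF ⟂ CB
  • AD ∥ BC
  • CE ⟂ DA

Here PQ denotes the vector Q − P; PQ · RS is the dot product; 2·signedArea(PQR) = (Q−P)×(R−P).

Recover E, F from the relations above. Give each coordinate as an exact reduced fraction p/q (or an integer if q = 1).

1. E_x = -7  [D, A, E are collinear ∩ CE ⟂ DA]
2. E_y = -1  [D, A, E are collinear ∩ CE ⟂ DA]
   → E = (-7, -1)
3. F_x = 10  [C, B, F are collinear ∩ AF ⟂ CB]
4. F_y = -2  [C, B, F are collinear ∩ AF ⟂ CB]
   → F = (10, -2)

E = (-7, -1)
F = (10, -2)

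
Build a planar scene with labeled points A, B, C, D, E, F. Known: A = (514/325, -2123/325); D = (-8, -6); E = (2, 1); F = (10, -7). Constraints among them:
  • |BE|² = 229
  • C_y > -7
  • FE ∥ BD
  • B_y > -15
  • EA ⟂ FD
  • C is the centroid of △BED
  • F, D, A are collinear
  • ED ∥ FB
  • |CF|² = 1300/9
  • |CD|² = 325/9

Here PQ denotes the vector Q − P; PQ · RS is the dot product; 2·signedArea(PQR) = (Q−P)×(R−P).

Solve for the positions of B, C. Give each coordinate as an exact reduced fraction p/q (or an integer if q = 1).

1. B_x = 0  [FE ∥ BD ∩ ED ∥ FB]
2. B_y = -14  [FE ∥ BD ∩ ED ∥ FB]
   → B = (0, -14)
3. C_x = -2  [C is the centroid of △BED]
4. C_y = -19/3  [C is the centroid of △BED]
   → C = (-2, -19/3)

B = (0, -14)
C = (-2, -19/3)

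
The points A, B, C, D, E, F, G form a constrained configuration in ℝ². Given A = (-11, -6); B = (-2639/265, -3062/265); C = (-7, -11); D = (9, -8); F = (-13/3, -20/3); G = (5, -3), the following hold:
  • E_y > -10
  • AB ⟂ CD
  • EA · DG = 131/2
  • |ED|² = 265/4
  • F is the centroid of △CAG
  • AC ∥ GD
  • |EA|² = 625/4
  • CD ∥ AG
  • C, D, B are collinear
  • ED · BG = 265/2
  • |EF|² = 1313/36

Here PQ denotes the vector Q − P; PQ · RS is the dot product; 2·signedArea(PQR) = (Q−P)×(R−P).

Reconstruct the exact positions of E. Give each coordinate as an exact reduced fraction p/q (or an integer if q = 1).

1. E_x = 1  [EA · DG = 131/2 ∩ ED · BG = 265/2]
2. E_y = -19/2  [EA · DG = 131/2 ∩ ED · BG = 265/2]
   → E = (1, -19/2)

E = (1, -19/2)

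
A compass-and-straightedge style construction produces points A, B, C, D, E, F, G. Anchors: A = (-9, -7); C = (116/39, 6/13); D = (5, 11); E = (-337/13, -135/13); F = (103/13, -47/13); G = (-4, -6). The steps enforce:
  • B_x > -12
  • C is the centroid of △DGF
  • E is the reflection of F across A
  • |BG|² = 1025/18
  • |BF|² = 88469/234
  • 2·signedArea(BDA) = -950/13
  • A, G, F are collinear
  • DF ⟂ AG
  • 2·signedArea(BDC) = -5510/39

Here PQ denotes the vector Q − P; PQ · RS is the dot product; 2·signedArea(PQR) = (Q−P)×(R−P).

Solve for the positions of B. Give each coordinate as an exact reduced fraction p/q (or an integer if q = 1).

B = (-895/78, -129/26)

1. B_x = -895/78  [2·signedArea(BDC) = -5510/39 ∩ 2·signedArea(BDA) = -950/13]
2. B_y = -129/26  [2·signedArea(BDC) = -5510/39 ∩ 2·signedArea(BDA) = -950/13]
   → B = (-895/78, -129/26)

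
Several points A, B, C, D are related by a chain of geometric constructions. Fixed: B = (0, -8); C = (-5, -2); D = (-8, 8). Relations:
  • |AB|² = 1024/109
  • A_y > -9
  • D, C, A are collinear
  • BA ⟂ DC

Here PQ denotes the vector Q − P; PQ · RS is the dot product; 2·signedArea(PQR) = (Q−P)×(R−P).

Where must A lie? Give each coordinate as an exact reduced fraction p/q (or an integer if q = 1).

1. A_x = -320/109  [D, C, A are collinear ∩ BA ⟂ DC]
2. A_y = -968/109  [D, C, A are collinear ∩ BA ⟂ DC]
   → A = (-320/109, -968/109)

A = (-320/109, -968/109)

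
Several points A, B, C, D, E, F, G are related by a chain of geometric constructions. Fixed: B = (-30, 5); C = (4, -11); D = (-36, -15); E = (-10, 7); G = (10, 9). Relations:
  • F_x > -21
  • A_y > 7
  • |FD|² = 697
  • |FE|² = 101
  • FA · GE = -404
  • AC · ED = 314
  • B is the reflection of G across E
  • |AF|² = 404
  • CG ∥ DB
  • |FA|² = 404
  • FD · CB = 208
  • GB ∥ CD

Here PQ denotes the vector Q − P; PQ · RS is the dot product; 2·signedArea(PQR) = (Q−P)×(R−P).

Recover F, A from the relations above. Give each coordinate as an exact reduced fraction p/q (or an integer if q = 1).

1. F_x = -20  [line 34·x + -16·y + 776 = 0 ∩ |FD|² = 697]
2. F_y = 6  [line 34·x + -16·y + 776 = 0 ∩ |FD|² = 697]
   → F = (-20, 6)
3. A_x = 0  [AC · ED = 314 ∩ FA · GE = -404]
4. A_y = 8  [AC · ED = 314 ∩ FA · GE = -404]
   → A = (0, 8)

A = (0, 8)
F = (-20, 6)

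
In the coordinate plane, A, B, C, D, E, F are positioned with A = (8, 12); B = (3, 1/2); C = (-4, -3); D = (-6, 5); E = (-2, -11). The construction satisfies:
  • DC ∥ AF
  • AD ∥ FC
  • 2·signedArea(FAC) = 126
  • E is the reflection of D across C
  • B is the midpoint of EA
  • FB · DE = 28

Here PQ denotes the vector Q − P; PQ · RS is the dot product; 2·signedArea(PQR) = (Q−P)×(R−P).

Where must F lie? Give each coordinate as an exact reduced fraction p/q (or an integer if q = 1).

F = (10, 4)

1. F_x = 10  [AD ∥ FC ∩ DC ∥ AF]
2. F_y = 4  [AD ∥ FC ∩ DC ∥ AF]
   → F = (10, 4)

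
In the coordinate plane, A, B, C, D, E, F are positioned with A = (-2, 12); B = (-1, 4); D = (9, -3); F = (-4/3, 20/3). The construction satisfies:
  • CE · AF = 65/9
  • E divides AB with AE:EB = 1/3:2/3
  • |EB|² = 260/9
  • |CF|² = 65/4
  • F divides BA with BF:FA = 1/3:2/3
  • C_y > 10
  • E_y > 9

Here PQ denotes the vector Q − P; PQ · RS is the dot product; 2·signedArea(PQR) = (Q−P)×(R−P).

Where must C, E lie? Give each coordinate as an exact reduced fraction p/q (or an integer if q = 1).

C = (-11/6, 32/3)
E = (-5/3, 28/3)

1. E_x = -5/3  [E divides AB with AE:EB = 1/3:2/3]
2. E_y = 28/3  [E divides AB with AE:EB = 1/3:2/3]
   → E = (-5/3, 28/3)
3. C_x = -11/6  [line -2/3·x + 16/3·y + -523/9 = 0 ∩ |CF|² = 65/4]
4. C_y = 32/3  [line -2/3·x + 16/3·y + -523/9 = 0 ∩ |CF|² = 65/4]
   → C = (-11/6, 32/3)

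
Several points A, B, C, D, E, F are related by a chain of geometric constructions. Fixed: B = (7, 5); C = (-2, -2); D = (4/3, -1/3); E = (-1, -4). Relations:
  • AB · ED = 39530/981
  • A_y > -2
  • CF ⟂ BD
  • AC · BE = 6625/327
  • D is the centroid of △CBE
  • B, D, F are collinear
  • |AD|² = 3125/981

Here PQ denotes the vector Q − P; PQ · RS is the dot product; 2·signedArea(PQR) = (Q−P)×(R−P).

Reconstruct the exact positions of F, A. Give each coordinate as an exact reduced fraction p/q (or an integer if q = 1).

1. F_x = -138/109  [B, D, F are collinear ∩ CF ⟂ BD]
2. F_y = -303/109  [B, D, F are collinear ∩ CF ⟂ BD]
   → F = (-138/109, -303/109)
3. A_x = 11/327  [AC · BE = 6625/327 ∩ AB · ED = 39530/981]
4. A_y = -509/327  [AC · BE = 6625/327 ∩ AB · ED = 39530/981]
   → A = (11/327, -509/327)

A = (11/327, -509/327)
F = (-138/109, -303/109)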